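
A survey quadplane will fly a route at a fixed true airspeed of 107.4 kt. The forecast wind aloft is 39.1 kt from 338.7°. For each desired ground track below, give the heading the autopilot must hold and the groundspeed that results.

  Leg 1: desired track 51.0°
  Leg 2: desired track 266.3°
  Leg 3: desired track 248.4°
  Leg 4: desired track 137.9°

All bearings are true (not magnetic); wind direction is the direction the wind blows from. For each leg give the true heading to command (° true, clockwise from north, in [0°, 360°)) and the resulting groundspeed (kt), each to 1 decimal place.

Leg 1: desired track 51.0°; wind correction -20.3° → command heading 30.7°, groundspeed 88.8 kt
Leg 2: desired track 266.3°; wind correction +20.3° → command heading 286.6°, groundspeed 88.9 kt
Leg 3: desired track 248.4°; wind correction +21.3° → command heading 269.7°, groundspeed 100.2 kt
Leg 4: desired track 137.9°; wind correction -7.4° → command heading 130.5°, groundspeed 143.1 kt

Leg 1: heading=30.7°, groundspeed=88.8 kt
Leg 2: heading=286.6°, groundspeed=88.9 kt
Leg 3: heading=269.7°, groundspeed=100.2 kt
Leg 4: heading=130.5°, groundspeed=143.1 kt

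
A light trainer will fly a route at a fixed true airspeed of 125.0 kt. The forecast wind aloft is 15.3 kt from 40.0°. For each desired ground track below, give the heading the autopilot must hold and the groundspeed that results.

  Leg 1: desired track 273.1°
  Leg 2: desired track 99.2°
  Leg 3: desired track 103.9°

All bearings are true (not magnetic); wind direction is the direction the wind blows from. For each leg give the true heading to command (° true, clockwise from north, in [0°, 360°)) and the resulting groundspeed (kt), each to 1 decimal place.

Leg 1: desired track 273.1°; wind correction +5.6° → command heading 278.7°, groundspeed 133.6 kt
Leg 2: desired track 99.2°; wind correction -6.0° → command heading 93.2°, groundspeed 116.5 kt
Leg 3: desired track 103.9°; wind correction -6.3° → command heading 97.6°, groundspeed 117.5 kt

Leg 1: heading=278.7°, groundspeed=133.6 kt
Leg 2: heading=93.2°, groundspeed=116.5 kt
Leg 3: heading=97.6°, groundspeed=117.5 kt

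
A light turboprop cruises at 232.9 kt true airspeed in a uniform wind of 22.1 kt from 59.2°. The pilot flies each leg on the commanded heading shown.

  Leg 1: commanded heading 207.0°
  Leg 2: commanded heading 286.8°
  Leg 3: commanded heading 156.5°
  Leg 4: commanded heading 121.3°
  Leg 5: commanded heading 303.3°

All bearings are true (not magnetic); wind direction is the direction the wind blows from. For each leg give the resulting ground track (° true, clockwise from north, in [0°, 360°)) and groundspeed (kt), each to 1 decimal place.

Leg 1: track=209.7°, groundspeed=251.9 kt
Leg 2: track=283.0°, groundspeed=248.3 kt
Leg 3: track=161.8°, groundspeed=236.7 kt
Leg 4: track=126.3°, groundspeed=223.4 kt
Leg 5: track=298.6°, groundspeed=243.4 kt

Leg 1: heading 207.0°; drift +2.7° → track 209.7°, groundspeed 251.9 kt
Leg 2: heading 286.8°; drift -3.8° → track 283.0°, groundspeed 248.3 kt
Leg 3: heading 156.5°; drift +5.3° → track 161.8°, groundspeed 236.7 kt
Leg 4: heading 121.3°; drift +5.0° → track 126.3°, groundspeed 223.4 kt
Leg 5: heading 303.3°; drift -4.7° → track 298.6°, groundspeed 243.4 kt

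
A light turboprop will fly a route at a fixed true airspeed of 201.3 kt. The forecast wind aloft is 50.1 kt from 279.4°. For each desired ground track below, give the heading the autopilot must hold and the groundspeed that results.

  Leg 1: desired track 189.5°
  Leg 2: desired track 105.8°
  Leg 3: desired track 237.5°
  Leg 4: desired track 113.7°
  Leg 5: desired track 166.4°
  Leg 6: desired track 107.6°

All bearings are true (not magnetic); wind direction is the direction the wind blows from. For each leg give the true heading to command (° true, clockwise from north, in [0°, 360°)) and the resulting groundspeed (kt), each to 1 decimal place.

Leg 1: heading=203.9°, groundspeed=194.9 kt
Leg 2: heading=107.4°, groundspeed=251.0 kt
Leg 3: heading=247.1°, groundspeed=161.2 kt
Leg 4: heading=117.2°, groundspeed=249.5 kt
Leg 5: heading=179.6°, groundspeed=215.5 kt
Leg 6: heading=109.6°, groundspeed=250.8 kt

Leg 1: desired track 189.5°; wind correction +14.4° → command heading 203.9°, groundspeed 194.9 kt
Leg 2: desired track 105.8°; wind correction +1.6° → command heading 107.4°, groundspeed 251.0 kt
Leg 3: desired track 237.5°; wind correction +9.6° → command heading 247.1°, groundspeed 161.2 kt
Leg 4: desired track 113.7°; wind correction +3.5° → command heading 117.2°, groundspeed 249.5 kt
Leg 5: desired track 166.4°; wind correction +13.2° → command heading 179.6°, groundspeed 215.5 kt
Leg 6: desired track 107.6°; wind correction +2.0° → command heading 109.6°, groundspeed 250.8 kt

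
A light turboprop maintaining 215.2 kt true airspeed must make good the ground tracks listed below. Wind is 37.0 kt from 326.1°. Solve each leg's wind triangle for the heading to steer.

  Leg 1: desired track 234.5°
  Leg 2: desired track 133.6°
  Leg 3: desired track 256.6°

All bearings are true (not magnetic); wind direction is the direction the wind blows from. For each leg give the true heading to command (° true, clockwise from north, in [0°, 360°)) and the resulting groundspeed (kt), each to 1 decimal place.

Leg 1: desired track 234.5°; wind correction +9.9° → command heading 244.4°, groundspeed 213.0 kt
Leg 2: desired track 133.6°; wind correction -2.1° → command heading 131.5°, groundspeed 251.2 kt
Leg 3: desired track 256.6°; wind correction +9.3° → command heading 265.9°, groundspeed 199.4 kt

Leg 1: heading=244.4°, groundspeed=213.0 kt
Leg 2: heading=131.5°, groundspeed=251.2 kt
Leg 3: heading=265.9°, groundspeed=199.4 kt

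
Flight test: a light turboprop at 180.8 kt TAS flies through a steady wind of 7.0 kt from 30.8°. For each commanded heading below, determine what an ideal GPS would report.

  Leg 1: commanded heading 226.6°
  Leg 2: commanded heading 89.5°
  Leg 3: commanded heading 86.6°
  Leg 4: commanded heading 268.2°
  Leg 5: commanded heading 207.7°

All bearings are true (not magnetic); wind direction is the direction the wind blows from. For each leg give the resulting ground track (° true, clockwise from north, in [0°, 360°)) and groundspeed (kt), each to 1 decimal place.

Leg 1: track=226.0°, groundspeed=187.5 kt
Leg 2: track=91.4°, groundspeed=177.3 kt
Leg 3: track=88.5°, groundspeed=177.0 kt
Leg 4: track=266.4°, groundspeed=184.7 kt
Leg 5: track=207.8°, groundspeed=187.8 kt

Leg 1: heading 226.6°; drift -0.6° → track 226.0°, groundspeed 187.5 kt
Leg 2: heading 89.5°; drift +1.9° → track 91.4°, groundspeed 177.3 kt
Leg 3: heading 86.6°; drift +1.9° → track 88.5°, groundspeed 177.0 kt
Leg 4: heading 268.2°; drift -1.8° → track 266.4°, groundspeed 184.7 kt
Leg 5: heading 207.7°; drift +0.1° → track 207.8°, groundspeed 187.8 kt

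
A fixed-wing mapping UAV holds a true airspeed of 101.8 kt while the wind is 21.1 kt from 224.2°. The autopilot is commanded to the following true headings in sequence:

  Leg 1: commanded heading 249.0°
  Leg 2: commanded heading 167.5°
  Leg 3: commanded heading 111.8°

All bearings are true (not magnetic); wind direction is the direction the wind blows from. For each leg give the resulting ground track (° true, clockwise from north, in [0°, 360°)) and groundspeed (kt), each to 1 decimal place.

Leg 1: track=255.1°, groundspeed=83.1 kt
Leg 2: track=156.4°, groundspeed=91.9 kt
Leg 3: track=101.7°, groundspeed=111.6 kt

Leg 1: heading 249.0°; drift +6.1° → track 255.1°, groundspeed 83.1 kt
Leg 2: heading 167.5°; drift -11.1° → track 156.4°, groundspeed 91.9 kt
Leg 3: heading 111.8°; drift -10.1° → track 101.7°, groundspeed 111.6 kt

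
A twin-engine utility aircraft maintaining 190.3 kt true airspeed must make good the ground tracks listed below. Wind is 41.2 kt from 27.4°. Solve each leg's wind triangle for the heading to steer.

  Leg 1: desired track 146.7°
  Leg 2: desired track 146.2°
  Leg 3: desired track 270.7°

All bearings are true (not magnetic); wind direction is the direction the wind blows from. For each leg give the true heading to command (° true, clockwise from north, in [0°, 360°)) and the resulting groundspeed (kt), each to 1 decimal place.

Leg 1: desired track 146.7°; wind correction -10.9° → command heading 135.8°, groundspeed 207.0 kt
Leg 2: desired track 146.2°; wind correction -10.9° → command heading 135.3°, groundspeed 206.7 kt
Leg 3: desired track 270.7°; wind correction +11.2° → command heading 281.9°, groundspeed 205.2 kt

Leg 1: heading=135.8°, groundspeed=207.0 kt
Leg 2: heading=135.3°, groundspeed=206.7 kt
Leg 3: heading=281.9°, groundspeed=205.2 kt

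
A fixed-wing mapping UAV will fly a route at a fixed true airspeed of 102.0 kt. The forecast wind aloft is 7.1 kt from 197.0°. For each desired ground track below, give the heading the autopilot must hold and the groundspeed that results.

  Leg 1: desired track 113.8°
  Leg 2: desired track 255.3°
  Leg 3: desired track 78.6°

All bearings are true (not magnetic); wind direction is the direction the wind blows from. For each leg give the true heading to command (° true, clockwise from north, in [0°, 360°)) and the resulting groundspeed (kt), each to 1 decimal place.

Leg 1: desired track 113.8°; wind correction +4.0° → command heading 117.8°, groundspeed 100.9 kt
Leg 2: desired track 255.3°; wind correction -3.4° → command heading 251.9°, groundspeed 98.1 kt
Leg 3: desired track 78.6°; wind correction +3.5° → command heading 82.1°, groundspeed 105.2 kt

Leg 1: heading=117.8°, groundspeed=100.9 kt
Leg 2: heading=251.9°, groundspeed=98.1 kt
Leg 3: heading=82.1°, groundspeed=105.2 kt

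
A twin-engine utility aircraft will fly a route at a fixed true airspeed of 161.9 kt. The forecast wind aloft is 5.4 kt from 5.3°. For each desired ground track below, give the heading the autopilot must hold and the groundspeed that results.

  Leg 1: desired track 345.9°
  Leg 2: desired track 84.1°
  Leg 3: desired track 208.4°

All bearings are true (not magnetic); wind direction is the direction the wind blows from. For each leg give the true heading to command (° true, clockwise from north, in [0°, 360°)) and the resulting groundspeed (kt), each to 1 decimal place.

Leg 1: heading=346.5°, groundspeed=156.8 kt
Leg 2: heading=82.2°, groundspeed=160.8 kt
Leg 3: heading=209.1°, groundspeed=166.9 kt

Leg 1: desired track 345.9°; wind correction +0.6° → command heading 346.5°, groundspeed 156.8 kt
Leg 2: desired track 84.1°; wind correction -1.9° → command heading 82.2°, groundspeed 160.8 kt
Leg 3: desired track 208.4°; wind correction +0.7° → command heading 209.1°, groundspeed 166.9 kt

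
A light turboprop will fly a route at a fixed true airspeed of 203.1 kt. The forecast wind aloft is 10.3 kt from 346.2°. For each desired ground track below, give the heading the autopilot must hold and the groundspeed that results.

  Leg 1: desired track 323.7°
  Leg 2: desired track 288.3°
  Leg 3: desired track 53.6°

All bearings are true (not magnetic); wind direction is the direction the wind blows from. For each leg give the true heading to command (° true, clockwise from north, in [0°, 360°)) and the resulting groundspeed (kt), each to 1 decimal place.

Leg 1: heading=324.8°, groundspeed=193.5 kt
Leg 2: heading=290.8°, groundspeed=197.4 kt
Leg 3: heading=50.9°, groundspeed=198.9 kt

Leg 1: desired track 323.7°; wind correction +1.1° → command heading 324.8°, groundspeed 193.5 kt
Leg 2: desired track 288.3°; wind correction +2.5° → command heading 290.8°, groundspeed 197.4 kt
Leg 3: desired track 53.6°; wind correction -2.7° → command heading 50.9°, groundspeed 198.9 kt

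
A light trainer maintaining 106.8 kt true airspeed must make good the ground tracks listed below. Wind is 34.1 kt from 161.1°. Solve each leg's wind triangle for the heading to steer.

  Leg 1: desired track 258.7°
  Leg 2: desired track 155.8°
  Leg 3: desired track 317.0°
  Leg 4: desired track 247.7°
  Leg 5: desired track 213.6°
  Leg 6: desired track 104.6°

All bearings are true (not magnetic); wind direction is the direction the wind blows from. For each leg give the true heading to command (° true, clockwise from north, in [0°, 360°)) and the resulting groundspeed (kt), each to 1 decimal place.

Leg 1: desired track 258.7°; wind correction -18.5° → command heading 240.2°, groundspeed 105.8 kt
Leg 2: desired track 155.8°; wind correction +1.7° → command heading 157.5°, groundspeed 72.8 kt
Leg 3: desired track 317.0°; wind correction -7.5° → command heading 309.5°, groundspeed 137.0 kt
Leg 4: desired track 247.7°; wind correction -18.6° → command heading 229.1°, groundspeed 99.2 kt
Leg 5: desired track 213.6°; wind correction -14.7° → command heading 198.9°, groundspeed 82.6 kt
Leg 6: desired track 104.6°; wind correction +15.4° → command heading 120.0°, groundspeed 84.1 kt

Leg 1: heading=240.2°, groundspeed=105.8 kt
Leg 2: heading=157.5°, groundspeed=72.8 kt
Leg 3: heading=309.5°, groundspeed=137.0 kt
Leg 4: heading=229.1°, groundspeed=99.2 kt
Leg 5: heading=198.9°, groundspeed=82.6 kt
Leg 6: heading=120.0°, groundspeed=84.1 kt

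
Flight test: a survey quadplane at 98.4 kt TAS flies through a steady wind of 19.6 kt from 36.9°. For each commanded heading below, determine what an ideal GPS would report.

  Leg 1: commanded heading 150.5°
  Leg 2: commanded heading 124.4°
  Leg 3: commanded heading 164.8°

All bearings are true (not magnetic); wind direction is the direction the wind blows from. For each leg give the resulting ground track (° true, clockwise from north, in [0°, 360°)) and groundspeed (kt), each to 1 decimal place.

Leg 1: track=160.1°, groundspeed=107.8 kt
Leg 2: track=135.8°, groundspeed=99.5 kt
Leg 3: track=172.8°, groundspeed=111.5 kt

Leg 1: heading 150.5°; drift +9.6° → track 160.1°, groundspeed 107.8 kt
Leg 2: heading 124.4°; drift +11.4° → track 135.8°, groundspeed 99.5 kt
Leg 3: heading 164.8°; drift +8.0° → track 172.8°, groundspeed 111.5 kt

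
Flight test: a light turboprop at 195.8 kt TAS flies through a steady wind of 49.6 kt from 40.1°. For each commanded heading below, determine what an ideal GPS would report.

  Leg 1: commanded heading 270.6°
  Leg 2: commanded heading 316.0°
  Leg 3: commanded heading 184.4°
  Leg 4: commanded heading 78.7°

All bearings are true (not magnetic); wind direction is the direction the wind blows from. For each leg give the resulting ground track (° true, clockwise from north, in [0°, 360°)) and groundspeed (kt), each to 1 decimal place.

Leg 1: track=261.0°, groundspeed=230.5 kt
Leg 2: track=301.5°, groundspeed=197.0 kt
Leg 3: track=191.4°, groundspeed=237.8 kt
Leg 4: track=89.8°, groundspeed=160.1 kt

Leg 1: heading 270.6°; drift -9.6° → track 261.0°, groundspeed 230.5 kt
Leg 2: heading 316.0°; drift -14.5° → track 301.5°, groundspeed 197.0 kt
Leg 3: heading 184.4°; drift +7.0° → track 191.4°, groundspeed 237.8 kt
Leg 4: heading 78.7°; drift +11.1° → track 89.8°, groundspeed 160.1 kt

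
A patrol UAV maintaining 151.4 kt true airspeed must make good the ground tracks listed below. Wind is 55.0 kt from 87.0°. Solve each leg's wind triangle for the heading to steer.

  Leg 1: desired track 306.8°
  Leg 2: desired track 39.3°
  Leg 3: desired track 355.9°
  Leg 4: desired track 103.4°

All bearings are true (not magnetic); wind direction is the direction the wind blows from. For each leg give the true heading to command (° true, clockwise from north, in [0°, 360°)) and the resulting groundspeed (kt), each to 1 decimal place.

Leg 1: desired track 306.8°; wind correction +13.4° → command heading 320.2°, groundspeed 189.5 kt
Leg 2: desired track 39.3°; wind correction +15.6° → command heading 54.9°, groundspeed 108.8 kt
Leg 3: desired track 355.9°; wind correction +21.3° → command heading 17.2°, groundspeed 142.1 kt
Leg 4: desired track 103.4°; wind correction -5.9° → command heading 97.5°, groundspeed 97.8 kt

Leg 1: heading=320.2°, groundspeed=189.5 kt
Leg 2: heading=54.9°, groundspeed=108.8 kt
Leg 3: heading=17.2°, groundspeed=142.1 kt
Leg 4: heading=97.5°, groundspeed=97.8 kt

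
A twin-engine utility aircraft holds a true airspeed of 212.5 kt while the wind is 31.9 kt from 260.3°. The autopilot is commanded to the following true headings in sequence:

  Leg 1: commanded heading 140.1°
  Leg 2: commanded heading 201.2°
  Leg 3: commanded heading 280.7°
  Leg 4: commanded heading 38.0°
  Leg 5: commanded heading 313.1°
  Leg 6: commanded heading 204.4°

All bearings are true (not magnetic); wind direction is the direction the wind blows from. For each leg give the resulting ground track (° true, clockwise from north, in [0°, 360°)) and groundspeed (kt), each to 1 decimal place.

Leg 1: track=133.2°, groundspeed=230.2 kt
Leg 2: track=193.3°, groundspeed=198.0 kt
Leg 3: track=284.2°, groundspeed=182.9 kt
Leg 4: track=43.2°, groundspeed=237.1 kt
Leg 5: track=320.6°, groundspeed=194.9 kt
Leg 6: track=196.7°, groundspeed=196.4 kt

Leg 1: heading 140.1°; drift -6.9° → track 133.2°, groundspeed 230.2 kt
Leg 2: heading 201.2°; drift -7.9° → track 193.3°, groundspeed 198.0 kt
Leg 3: heading 280.7°; drift +3.5° → track 284.2°, groundspeed 182.9 kt
Leg 4: heading 38.0°; drift +5.2° → track 43.2°, groundspeed 237.1 kt
Leg 5: heading 313.1°; drift +7.5° → track 320.6°, groundspeed 194.9 kt
Leg 6: heading 204.4°; drift -7.7° → track 196.7°, groundspeed 196.4 kt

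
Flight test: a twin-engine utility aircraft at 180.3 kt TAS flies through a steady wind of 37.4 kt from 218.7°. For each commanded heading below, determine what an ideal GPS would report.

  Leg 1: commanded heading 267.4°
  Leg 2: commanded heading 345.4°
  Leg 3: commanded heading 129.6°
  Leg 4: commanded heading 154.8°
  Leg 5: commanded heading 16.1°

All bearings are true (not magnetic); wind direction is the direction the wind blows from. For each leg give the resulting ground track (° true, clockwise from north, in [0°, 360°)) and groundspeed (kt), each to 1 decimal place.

Leg 1: track=277.6°, groundspeed=158.1 kt
Leg 2: track=353.8°, groundspeed=204.9 kt
Leg 3: track=117.8°, groundspeed=183.6 kt
Leg 4: track=143.2°, groundspeed=167.3 kt
Leg 5: track=19.9°, groundspeed=215.3 kt

Leg 1: heading 267.4°; drift +10.2° → track 277.6°, groundspeed 158.1 kt
Leg 2: heading 345.4°; drift +8.4° → track 353.8°, groundspeed 204.9 kt
Leg 3: heading 129.6°; drift -11.8° → track 117.8°, groundspeed 183.6 kt
Leg 4: heading 154.8°; drift -11.6° → track 143.2°, groundspeed 167.3 kt
Leg 5: heading 16.1°; drift +3.8° → track 19.9°, groundspeed 215.3 kt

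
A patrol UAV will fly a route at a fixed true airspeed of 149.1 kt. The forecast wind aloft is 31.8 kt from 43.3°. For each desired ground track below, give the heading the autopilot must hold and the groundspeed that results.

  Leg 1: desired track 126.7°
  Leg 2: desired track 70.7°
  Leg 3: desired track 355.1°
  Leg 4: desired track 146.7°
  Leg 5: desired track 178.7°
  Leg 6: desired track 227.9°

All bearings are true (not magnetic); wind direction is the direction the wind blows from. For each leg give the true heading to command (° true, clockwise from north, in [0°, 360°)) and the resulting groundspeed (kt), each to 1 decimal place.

Leg 1: heading=114.5°, groundspeed=142.1 kt
Leg 2: heading=65.1°, groundspeed=120.1 kt
Leg 3: heading=4.2°, groundspeed=126.0 kt
Leg 4: heading=134.7°, groundspeed=153.2 kt
Leg 5: heading=170.1°, groundspeed=170.1 kt
Leg 6: heading=228.9°, groundspeed=180.8 kt

Leg 1: desired track 126.7°; wind correction -12.2° → command heading 114.5°, groundspeed 142.1 kt
Leg 2: desired track 70.7°; wind correction -5.6° → command heading 65.1°, groundspeed 120.1 kt
Leg 3: desired track 355.1°; wind correction +9.1° → command heading 4.2°, groundspeed 126.0 kt
Leg 4: desired track 146.7°; wind correction -12.0° → command heading 134.7°, groundspeed 153.2 kt
Leg 5: desired track 178.7°; wind correction -8.6° → command heading 170.1°, groundspeed 170.1 kt
Leg 6: desired track 227.9°; wind correction +1.0° → command heading 228.9°, groundspeed 180.8 kt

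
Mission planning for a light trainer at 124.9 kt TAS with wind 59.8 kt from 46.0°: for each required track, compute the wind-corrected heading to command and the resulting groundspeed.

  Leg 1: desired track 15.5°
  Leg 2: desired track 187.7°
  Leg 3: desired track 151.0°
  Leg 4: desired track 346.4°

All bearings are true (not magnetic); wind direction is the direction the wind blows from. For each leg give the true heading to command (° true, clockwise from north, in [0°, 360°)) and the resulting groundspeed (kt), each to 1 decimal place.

Leg 1: heading=29.6°, groundspeed=69.6 kt
Leg 2: heading=170.4°, groundspeed=166.2 kt
Leg 3: heading=123.5°, groundspeed=126.2 kt
Leg 4: heading=10.8°, groundspeed=83.5 kt

Leg 1: desired track 15.5°; wind correction +14.1° → command heading 29.6°, groundspeed 69.6 kt
Leg 2: desired track 187.7°; wind correction -17.3° → command heading 170.4°, groundspeed 166.2 kt
Leg 3: desired track 151.0°; wind correction -27.5° → command heading 123.5°, groundspeed 126.2 kt
Leg 4: desired track 346.4°; wind correction +24.4° → command heading 10.8°, groundspeed 83.5 kt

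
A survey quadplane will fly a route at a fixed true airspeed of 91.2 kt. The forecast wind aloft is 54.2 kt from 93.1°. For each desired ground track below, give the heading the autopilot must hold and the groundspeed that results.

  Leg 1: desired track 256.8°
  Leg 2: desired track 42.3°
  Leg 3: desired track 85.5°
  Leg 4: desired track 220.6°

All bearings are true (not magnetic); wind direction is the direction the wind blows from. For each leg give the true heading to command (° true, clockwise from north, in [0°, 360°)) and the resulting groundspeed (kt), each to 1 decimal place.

Leg 1: desired track 256.8°; wind correction -9.6° → command heading 247.2°, groundspeed 141.9 kt
Leg 2: desired track 42.3°; wind correction +27.4° → command heading 69.7°, groundspeed 46.7 kt
Leg 3: desired track 85.5°; wind correction +4.5° → command heading 90.0°, groundspeed 37.2 kt
Leg 4: desired track 220.6°; wind correction -28.1° → command heading 192.5°, groundspeed 113.4 kt

Leg 1: heading=247.2°, groundspeed=141.9 kt
Leg 2: heading=69.7°, groundspeed=46.7 kt
Leg 3: heading=90.0°, groundspeed=37.2 kt
Leg 4: heading=192.5°, groundspeed=113.4 kt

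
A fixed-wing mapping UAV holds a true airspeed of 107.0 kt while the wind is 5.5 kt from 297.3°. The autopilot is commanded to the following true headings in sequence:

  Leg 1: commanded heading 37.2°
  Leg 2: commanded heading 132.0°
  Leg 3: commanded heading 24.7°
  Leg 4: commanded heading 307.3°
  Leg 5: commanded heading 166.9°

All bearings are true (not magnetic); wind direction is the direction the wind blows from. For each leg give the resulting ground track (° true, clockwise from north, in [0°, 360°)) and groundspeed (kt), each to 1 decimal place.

Leg 1: track=40.1°, groundspeed=108.1 kt
Leg 2: track=131.3°, groundspeed=112.3 kt
Leg 3: track=27.6°, groundspeed=106.9 kt
Leg 4: track=307.8°, groundspeed=101.6 kt
Leg 5: track=164.7°, groundspeed=110.6 kt

Leg 1: heading 37.2°; drift +2.9° → track 40.1°, groundspeed 108.1 kt
Leg 2: heading 132.0°; drift -0.7° → track 131.3°, groundspeed 112.3 kt
Leg 3: heading 24.7°; drift +2.9° → track 27.6°, groundspeed 106.9 kt
Leg 4: heading 307.3°; drift +0.5° → track 307.8°, groundspeed 101.6 kt
Leg 5: heading 166.9°; drift -2.2° → track 164.7°, groundspeed 110.6 kt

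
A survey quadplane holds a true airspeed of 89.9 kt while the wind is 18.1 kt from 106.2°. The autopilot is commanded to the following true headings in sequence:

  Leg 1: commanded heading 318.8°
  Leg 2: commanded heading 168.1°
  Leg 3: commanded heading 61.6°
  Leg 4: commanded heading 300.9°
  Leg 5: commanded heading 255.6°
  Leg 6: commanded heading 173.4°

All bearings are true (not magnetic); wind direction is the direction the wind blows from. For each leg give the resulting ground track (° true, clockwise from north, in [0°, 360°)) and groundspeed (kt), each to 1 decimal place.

Leg 1: heading 318.8°; drift -5.3° → track 313.5°, groundspeed 105.6 kt
Leg 2: heading 168.1°; drift +11.1° → track 179.2°, groundspeed 82.9 kt
Leg 3: heading 61.6°; drift -9.4° → track 52.2°, groundspeed 78.1 kt
Leg 4: heading 300.9°; drift -2.4° → track 298.5°, groundspeed 107.5 kt
Leg 5: heading 255.6°; drift +5.0° → track 260.6°, groundspeed 105.9 kt
Leg 6: heading 173.4°; drift +11.4° → track 184.8°, groundspeed 84.5 kt

Leg 1: track=313.5°, groundspeed=105.6 kt
Leg 2: track=179.2°, groundspeed=82.9 kt
Leg 3: track=52.2°, groundspeed=78.1 kt
Leg 4: track=298.5°, groundspeed=107.5 kt
Leg 5: track=260.6°, groundspeed=105.9 kt
Leg 6: track=184.8°, groundspeed=84.5 kt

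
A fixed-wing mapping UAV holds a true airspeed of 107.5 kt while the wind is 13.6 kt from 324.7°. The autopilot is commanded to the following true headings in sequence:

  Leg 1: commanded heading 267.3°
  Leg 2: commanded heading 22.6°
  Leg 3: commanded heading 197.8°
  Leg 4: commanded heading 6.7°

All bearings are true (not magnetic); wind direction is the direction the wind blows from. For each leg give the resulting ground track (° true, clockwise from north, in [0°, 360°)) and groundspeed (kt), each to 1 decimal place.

Leg 1: track=260.8°, groundspeed=100.8 kt
Leg 2: track=29.2°, groundspeed=100.9 kt
Leg 3: track=192.4°, groundspeed=116.2 kt
Leg 4: track=12.0°, groundspeed=97.8 kt

Leg 1: heading 267.3°; drift -6.5° → track 260.8°, groundspeed 100.8 kt
Leg 2: heading 22.6°; drift +6.6° → track 29.2°, groundspeed 100.9 kt
Leg 3: heading 197.8°; drift -5.4° → track 192.4°, groundspeed 116.2 kt
Leg 4: heading 6.7°; drift +5.3° → track 12.0°, groundspeed 97.8 kt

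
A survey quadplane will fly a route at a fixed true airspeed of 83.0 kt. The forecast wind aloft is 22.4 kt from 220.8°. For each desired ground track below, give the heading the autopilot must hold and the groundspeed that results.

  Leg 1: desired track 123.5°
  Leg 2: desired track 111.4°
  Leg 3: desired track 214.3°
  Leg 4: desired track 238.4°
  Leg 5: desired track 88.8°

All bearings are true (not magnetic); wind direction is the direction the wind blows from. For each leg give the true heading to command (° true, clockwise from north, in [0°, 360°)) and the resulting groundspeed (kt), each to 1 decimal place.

Leg 1: heading=139.0°, groundspeed=82.8 kt
Leg 2: heading=126.1°, groundspeed=87.7 kt
Leg 3: heading=216.1°, groundspeed=60.7 kt
Leg 4: heading=233.7°, groundspeed=61.4 kt
Leg 5: heading=100.4°, groundspeed=96.3 kt

Leg 1: desired track 123.5°; wind correction +15.5° → command heading 139.0°, groundspeed 82.8 kt
Leg 2: desired track 111.4°; wind correction +14.7° → command heading 126.1°, groundspeed 87.7 kt
Leg 3: desired track 214.3°; wind correction +1.8° → command heading 216.1°, groundspeed 60.7 kt
Leg 4: desired track 238.4°; wind correction -4.7° → command heading 233.7°, groundspeed 61.4 kt
Leg 5: desired track 88.8°; wind correction +11.6° → command heading 100.4°, groundspeed 96.3 kt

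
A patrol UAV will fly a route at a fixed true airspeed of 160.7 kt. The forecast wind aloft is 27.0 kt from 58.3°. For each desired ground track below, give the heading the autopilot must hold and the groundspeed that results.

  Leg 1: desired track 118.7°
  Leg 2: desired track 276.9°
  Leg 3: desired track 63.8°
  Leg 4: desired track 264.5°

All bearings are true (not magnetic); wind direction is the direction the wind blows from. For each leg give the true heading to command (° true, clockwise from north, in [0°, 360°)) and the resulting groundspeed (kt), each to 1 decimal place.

Leg 1: desired track 118.7°; wind correction -8.4° → command heading 110.3°, groundspeed 145.6 kt
Leg 2: desired track 276.9°; wind correction +6.0° → command heading 282.9°, groundspeed 180.9 kt
Leg 3: desired track 63.8°; wind correction -0.9° → command heading 62.9°, groundspeed 133.8 kt
Leg 4: desired track 264.5°; wind correction +4.3° → command heading 268.8°, groundspeed 184.5 kt

Leg 1: heading=110.3°, groundspeed=145.6 kt
Leg 2: heading=282.9°, groundspeed=180.9 kt
Leg 3: heading=62.9°, groundspeed=133.8 kt
Leg 4: heading=268.8°, groundspeed=184.5 kt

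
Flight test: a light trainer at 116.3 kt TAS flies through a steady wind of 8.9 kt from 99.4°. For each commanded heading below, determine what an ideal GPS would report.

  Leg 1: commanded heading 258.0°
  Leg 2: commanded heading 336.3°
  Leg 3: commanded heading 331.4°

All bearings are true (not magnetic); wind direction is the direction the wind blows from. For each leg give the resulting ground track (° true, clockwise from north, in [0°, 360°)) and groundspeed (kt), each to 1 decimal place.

Leg 1: heading 258.0°; drift +1.5° → track 259.5°, groundspeed 124.6 kt
Leg 2: heading 336.3°; drift -3.5° → track 332.8°, groundspeed 121.4 kt
Leg 3: heading 331.4°; drift -3.3° → track 328.1°, groundspeed 122.0 kt

Leg 1: track=259.5°, groundspeed=124.6 kt
Leg 2: track=332.8°, groundspeed=121.4 kt
Leg 3: track=328.1°, groundspeed=122.0 kt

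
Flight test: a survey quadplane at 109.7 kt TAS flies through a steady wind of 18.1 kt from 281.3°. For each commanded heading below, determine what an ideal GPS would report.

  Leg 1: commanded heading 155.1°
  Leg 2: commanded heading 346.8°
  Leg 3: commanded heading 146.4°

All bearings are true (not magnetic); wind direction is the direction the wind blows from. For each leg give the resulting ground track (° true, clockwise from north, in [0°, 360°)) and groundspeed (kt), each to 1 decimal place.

Leg 1: track=148.2°, groundspeed=121.3 kt
Leg 2: track=356.0°, groundspeed=103.5 kt
Leg 3: track=140.4°, groundspeed=123.1 kt

Leg 1: heading 155.1°; drift -6.9° → track 148.2°, groundspeed 121.3 kt
Leg 2: heading 346.8°; drift +9.2° → track 356.0°, groundspeed 103.5 kt
Leg 3: heading 146.4°; drift -6.0° → track 140.4°, groundspeed 123.1 kt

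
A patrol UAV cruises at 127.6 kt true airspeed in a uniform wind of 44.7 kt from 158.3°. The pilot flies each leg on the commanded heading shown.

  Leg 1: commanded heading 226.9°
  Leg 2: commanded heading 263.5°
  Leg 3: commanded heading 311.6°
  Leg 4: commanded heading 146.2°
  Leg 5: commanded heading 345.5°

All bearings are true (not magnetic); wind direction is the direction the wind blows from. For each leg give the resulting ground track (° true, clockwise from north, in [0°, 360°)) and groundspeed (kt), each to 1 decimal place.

Leg 1: track=247.4°, groundspeed=118.8 kt
Leg 2: track=280.7°, groundspeed=145.8 kt
Leg 3: track=318.4°, groundspeed=168.7 kt
Leg 4: track=139.8°, groundspeed=84.4 kt
Leg 5: track=343.6°, groundspeed=172.0 kt

Leg 1: heading 226.9°; drift +20.5° → track 247.4°, groundspeed 118.8 kt
Leg 2: heading 263.5°; drift +17.2° → track 280.7°, groundspeed 145.8 kt
Leg 3: heading 311.6°; drift +6.8° → track 318.4°, groundspeed 168.7 kt
Leg 4: heading 146.2°; drift -6.4° → track 139.8°, groundspeed 84.4 kt
Leg 5: heading 345.5°; drift -1.9° → track 343.6°, groundspeed 172.0 kt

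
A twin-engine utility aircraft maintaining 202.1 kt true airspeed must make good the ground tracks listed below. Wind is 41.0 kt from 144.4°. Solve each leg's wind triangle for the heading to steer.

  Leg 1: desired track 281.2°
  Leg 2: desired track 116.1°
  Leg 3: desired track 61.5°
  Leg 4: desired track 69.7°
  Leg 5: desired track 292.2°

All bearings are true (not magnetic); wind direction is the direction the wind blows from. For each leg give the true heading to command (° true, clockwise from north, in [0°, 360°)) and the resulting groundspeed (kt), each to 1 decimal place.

Leg 1: desired track 281.2°; wind correction -8.0° → command heading 273.2°, groundspeed 230.0 kt
Leg 2: desired track 116.1°; wind correction +5.5° → command heading 121.6°, groundspeed 165.1 kt
Leg 3: desired track 61.5°; wind correction +11.6° → command heading 73.1°, groundspeed 192.9 kt
Leg 4: desired track 69.7°; wind correction +11.3° → command heading 81.0°, groundspeed 187.4 kt
Leg 5: desired track 292.2°; wind correction -6.2° → command heading 286.0°, groundspeed 235.6 kt

Leg 1: heading=273.2°, groundspeed=230.0 kt
Leg 2: heading=121.6°, groundspeed=165.1 kt
Leg 3: heading=73.1°, groundspeed=192.9 kt
Leg 4: heading=81.0°, groundspeed=187.4 kt
Leg 5: heading=286.0°, groundspeed=235.6 kt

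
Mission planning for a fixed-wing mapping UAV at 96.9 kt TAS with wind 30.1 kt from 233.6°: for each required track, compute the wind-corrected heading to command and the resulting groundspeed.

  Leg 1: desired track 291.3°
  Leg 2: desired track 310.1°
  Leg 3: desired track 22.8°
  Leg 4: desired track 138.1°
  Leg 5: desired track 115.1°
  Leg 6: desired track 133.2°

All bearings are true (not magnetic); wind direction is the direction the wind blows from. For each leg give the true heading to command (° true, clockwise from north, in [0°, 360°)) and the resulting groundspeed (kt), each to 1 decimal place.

Leg 1: desired track 291.3°; wind correction -15.2° → command heading 276.1°, groundspeed 77.4 kt
Leg 2: desired track 310.1°; wind correction -17.6° → command heading 292.5°, groundspeed 85.3 kt
Leg 3: desired track 22.8°; wind correction -9.2° → command heading 13.6°, groundspeed 121.5 kt
Leg 4: desired track 138.1°; wind correction +18.0° → command heading 156.1°, groundspeed 95.0 kt
Leg 5: desired track 115.1°; wind correction +15.8° → command heading 130.9°, groundspeed 107.6 kt
Leg 6: desired track 133.2°; wind correction +17.8° → command heading 151.0°, groundspeed 97.7 kt

Leg 1: heading=276.1°, groundspeed=77.4 kt
Leg 2: heading=292.5°, groundspeed=85.3 kt
Leg 3: heading=13.6°, groundspeed=121.5 kt
Leg 4: heading=156.1°, groundspeed=95.0 kt
Leg 5: heading=130.9°, groundspeed=107.6 kt
Leg 6: heading=151.0°, groundspeed=97.7 kt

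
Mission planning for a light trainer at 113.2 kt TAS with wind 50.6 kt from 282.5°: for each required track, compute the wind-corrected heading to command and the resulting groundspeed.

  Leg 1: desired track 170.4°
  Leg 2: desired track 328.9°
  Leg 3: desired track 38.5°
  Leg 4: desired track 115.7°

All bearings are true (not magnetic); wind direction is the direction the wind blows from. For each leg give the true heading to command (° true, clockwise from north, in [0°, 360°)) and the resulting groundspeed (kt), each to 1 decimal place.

Leg 1: heading=194.9°, groundspeed=122.1 kt
Leg 2: heading=310.0°, groundspeed=72.2 kt
Leg 3: heading=14.8°, groundspeed=125.8 kt
Leg 4: heading=121.6°, groundspeed=161.9 kt

Leg 1: desired track 170.4°; wind correction +24.5° → command heading 194.9°, groundspeed 122.1 kt
Leg 2: desired track 328.9°; wind correction -18.9° → command heading 310.0°, groundspeed 72.2 kt
Leg 3: desired track 38.5°; wind correction -23.7° → command heading 14.8°, groundspeed 125.8 kt
Leg 4: desired track 115.7°; wind correction +5.9° → command heading 121.6°, groundspeed 161.9 kt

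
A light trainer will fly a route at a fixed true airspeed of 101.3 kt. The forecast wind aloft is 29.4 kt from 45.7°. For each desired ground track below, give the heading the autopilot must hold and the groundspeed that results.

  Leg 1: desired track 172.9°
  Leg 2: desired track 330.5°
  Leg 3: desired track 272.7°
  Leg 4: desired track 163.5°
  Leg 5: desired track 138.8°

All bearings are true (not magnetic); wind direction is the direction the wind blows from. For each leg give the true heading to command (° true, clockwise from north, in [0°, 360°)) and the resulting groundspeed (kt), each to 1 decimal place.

Leg 1: desired track 172.9°; wind correction -13.4° → command heading 159.5°, groundspeed 116.3 kt
Leg 2: desired track 330.5°; wind correction +16.3° → command heading 346.8°, groundspeed 89.7 kt
Leg 3: desired track 272.7°; wind correction +12.3° → command heading 285.0°, groundspeed 119.0 kt
Leg 4: desired track 163.5°; wind correction -14.9° → command heading 148.6°, groundspeed 111.6 kt
Leg 5: desired track 138.8°; wind correction -16.8° → command heading 122.0°, groundspeed 98.5 kt

Leg 1: heading=159.5°, groundspeed=116.3 kt
Leg 2: heading=346.8°, groundspeed=89.7 kt
Leg 3: heading=285.0°, groundspeed=119.0 kt
Leg 4: heading=148.6°, groundspeed=111.6 kt
Leg 5: heading=122.0°, groundspeed=98.5 kt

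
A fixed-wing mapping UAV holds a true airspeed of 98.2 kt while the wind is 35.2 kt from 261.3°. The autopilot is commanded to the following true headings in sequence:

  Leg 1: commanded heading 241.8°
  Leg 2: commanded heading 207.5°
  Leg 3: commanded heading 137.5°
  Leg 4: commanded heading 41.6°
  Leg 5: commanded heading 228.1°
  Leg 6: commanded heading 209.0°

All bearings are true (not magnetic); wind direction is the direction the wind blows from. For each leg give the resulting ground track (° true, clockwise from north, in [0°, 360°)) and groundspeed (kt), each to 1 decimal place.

Leg 1: heading 241.8°; drift -10.2° → track 231.6°, groundspeed 66.1 kt
Leg 2: heading 207.5°; drift -20.2° → track 187.3°, groundspeed 82.5 kt
Leg 3: heading 137.5°; drift -13.9° → track 123.6°, groundspeed 121.4 kt
Leg 4: heading 41.6°; drift +10.2° → track 51.8°, groundspeed 127.3 kt
Leg 5: heading 228.1°; drift -15.7° → track 212.4°, groundspeed 71.4 kt
Leg 6: heading 209.0°; drift -20.0° → track 189.0°, groundspeed 81.6 kt

Leg 1: track=231.6°, groundspeed=66.1 kt
Leg 2: track=187.3°, groundspeed=82.5 kt
Leg 3: track=123.6°, groundspeed=121.4 kt
Leg 4: track=51.8°, groundspeed=127.3 kt
Leg 5: track=212.4°, groundspeed=71.4 kt
Leg 6: track=189.0°, groundspeed=81.6 kt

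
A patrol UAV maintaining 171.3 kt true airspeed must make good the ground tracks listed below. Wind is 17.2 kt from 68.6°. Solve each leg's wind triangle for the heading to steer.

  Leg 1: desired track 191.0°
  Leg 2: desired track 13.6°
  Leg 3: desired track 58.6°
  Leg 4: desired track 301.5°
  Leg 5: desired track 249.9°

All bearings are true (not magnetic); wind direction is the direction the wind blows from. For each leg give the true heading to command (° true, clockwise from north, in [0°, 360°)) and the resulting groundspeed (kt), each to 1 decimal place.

Leg 1: desired track 191.0°; wind correction -4.9° → command heading 186.1°, groundspeed 179.9 kt
Leg 2: desired track 13.6°; wind correction +4.7° → command heading 18.3°, groundspeed 160.9 kt
Leg 3: desired track 58.6°; wind correction +1.0° → command heading 59.6°, groundspeed 154.3 kt
Leg 4: desired track 301.5°; wind correction +4.6° → command heading 306.1°, groundspeed 181.1 kt
Leg 5: desired track 249.9°; wind correction +0.1° → command heading 250.0°, groundspeed 188.5 kt

Leg 1: heading=186.1°, groundspeed=179.9 kt
Leg 2: heading=18.3°, groundspeed=160.9 kt
Leg 3: heading=59.6°, groundspeed=154.3 kt
Leg 4: heading=306.1°, groundspeed=181.1 kt
Leg 5: heading=250.0°, groundspeed=188.5 kt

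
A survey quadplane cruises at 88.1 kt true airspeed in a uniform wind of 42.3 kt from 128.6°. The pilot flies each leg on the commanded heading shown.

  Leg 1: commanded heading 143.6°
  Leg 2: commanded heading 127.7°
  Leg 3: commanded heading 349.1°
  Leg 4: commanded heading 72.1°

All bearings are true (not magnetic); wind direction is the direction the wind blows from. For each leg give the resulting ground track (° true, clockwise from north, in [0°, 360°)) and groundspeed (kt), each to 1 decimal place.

Leg 1: track=156.6°, groundspeed=48.5 kt
Leg 2: track=126.9°, groundspeed=45.8 kt
Leg 3: track=336.2°, groundspeed=123.4 kt
Leg 4: track=43.5°, groundspeed=73.7 kt

Leg 1: heading 143.6°; drift +13.0° → track 156.6°, groundspeed 48.5 kt
Leg 2: heading 127.7°; drift -0.8° → track 126.9°, groundspeed 45.8 kt
Leg 3: heading 349.1°; drift -12.9° → track 336.2°, groundspeed 123.4 kt
Leg 4: heading 72.1°; drift -28.6° → track 43.5°, groundspeed 73.7 kt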